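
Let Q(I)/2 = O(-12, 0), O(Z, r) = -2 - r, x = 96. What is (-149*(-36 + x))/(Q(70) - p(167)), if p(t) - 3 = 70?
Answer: 8940/77 ≈ 116.10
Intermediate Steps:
p(t) = 73 (p(t) = 3 + 70 = 73)
Q(I) = -4 (Q(I) = 2*(-2 - 1*0) = 2*(-2 + 0) = 2*(-2) = -4)
(-149*(-36 + x))/(Q(70) - p(167)) = (-149*(-36 + 96))/(-4 - 1*73) = (-149*60)/(-4 - 73) = -8940/(-77) = -8940*(-1/77) = 8940/77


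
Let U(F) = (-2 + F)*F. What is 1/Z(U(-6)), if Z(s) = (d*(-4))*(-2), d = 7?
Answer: 1/56 ≈ 0.017857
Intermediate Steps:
U(F) = F*(-2 + F)
Z(s) = 56 (Z(s) = (7*(-4))*(-2) = -28*(-2) = 56)
1/Z(U(-6)) = 1/56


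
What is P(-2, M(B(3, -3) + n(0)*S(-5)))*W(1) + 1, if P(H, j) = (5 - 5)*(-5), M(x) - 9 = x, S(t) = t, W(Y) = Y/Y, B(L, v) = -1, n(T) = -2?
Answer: 1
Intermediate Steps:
W(Y) = 1
M(x) = 9 + x
P(H, j) = 0 (P(H, j) = 0*(-5) = 0)
P(-2, M(B(3, -3) + n(0)*S(-5)))*W(1) + 1 = 0*1 + 1 = 0 + 1 = 1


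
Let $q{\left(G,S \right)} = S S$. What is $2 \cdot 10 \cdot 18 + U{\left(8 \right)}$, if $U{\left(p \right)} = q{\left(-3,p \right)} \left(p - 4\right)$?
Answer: $616$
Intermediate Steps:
$q{\left(G,S \right)} = S^{2}$
$U{\left(p \right)} = p^{2} \left(-4 + p\right)$ ($U{\left(p \right)} = p^{2} \left(p - 4\right) = p^{2} \left(-4 + p\right)$)
$2 \cdot 10 \cdot 18 + U{\left(8 \right)} = 2 \cdot 10 \cdot 18 + 8^{2} \left(-4 + 8\right) = 20 \cdot 18 + 64 \cdot 4 = 360 + 256 = 616$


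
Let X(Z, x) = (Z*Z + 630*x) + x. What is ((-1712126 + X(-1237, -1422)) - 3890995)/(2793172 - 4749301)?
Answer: 4970234/1956129 ≈ 2.5409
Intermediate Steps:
X(Z, x) = Z**2 + 631*x (X(Z, x) = (Z**2 + 630*x) + x = Z**2 + 631*x)
((-1712126 + X(-1237, -1422)) - 3890995)/(2793172 - 4749301) = ((-1712126 + ((-1237)**2 + 631*(-1422))) - 3890995)/(2793172 - 4749301) = ((-1712126 + (1530169 - 897282)) - 3890995)/(-1956129) = ((-1712126 + 632887) - 3890995)*(-1/1956129) = (-1079239 - 3890995)*(-1/1956129) = -4970234*(-1/1956129) = 4970234/1956129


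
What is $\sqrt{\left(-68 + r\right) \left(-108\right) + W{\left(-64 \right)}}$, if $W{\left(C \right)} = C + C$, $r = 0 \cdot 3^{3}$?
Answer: $4 \sqrt{451} \approx 84.947$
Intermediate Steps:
$r = 0$ ($r = 0 \cdot 27 = 0$)
$W{\left(C \right)} = 2 C$
$\sqrt{\left(-68 + r\right) \left(-108\right) + W{\left(-64 \right)}} = \sqrt{\left(-68 + 0\right) \left(-108\right) + 2 \left(-64\right)} = \sqrt{\left(-68\right) \left(-108\right) - 128} = \sqrt{7344 - 128} = \sqrt{7216} = 4 \sqrt{451}$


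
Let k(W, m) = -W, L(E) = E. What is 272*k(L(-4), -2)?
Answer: 1088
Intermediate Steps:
272*k(L(-4), -2) = 272*(-1*(-4)) = 272*4 = 1088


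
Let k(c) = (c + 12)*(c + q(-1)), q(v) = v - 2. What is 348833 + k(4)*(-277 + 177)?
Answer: 347233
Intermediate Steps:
q(v) = -2 + v
k(c) = (-3 + c)*(12 + c) (k(c) = (c + 12)*(c + (-2 - 1)) = (12 + c)*(c - 3) = (12 + c)*(-3 + c) = (-3 + c)*(12 + c))
348833 + k(4)*(-277 + 177) = 348833 + (-36 + 4**2 + 9*4)*(-277 + 177) = 348833 + (-36 + 16 + 36)*(-100) = 348833 + 16*(-100) = 348833 - 1600 = 347233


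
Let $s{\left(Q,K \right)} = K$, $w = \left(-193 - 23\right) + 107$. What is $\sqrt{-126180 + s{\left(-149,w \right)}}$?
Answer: $i \sqrt{126289} \approx 355.37 i$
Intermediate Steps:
$w = -109$ ($w = -216 + 107 = -109$)
$\sqrt{-126180 + s{\left(-149,w \right)}} = \sqrt{-126180 - 109} = \sqrt{-126289} = i \sqrt{126289}$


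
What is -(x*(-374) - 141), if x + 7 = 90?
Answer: 31183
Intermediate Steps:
x = 83 (x = -7 + 90 = 83)
-(x*(-374) - 141) = -(83*(-374) - 141) = -(-31042 - 141) = -1*(-31183) = 31183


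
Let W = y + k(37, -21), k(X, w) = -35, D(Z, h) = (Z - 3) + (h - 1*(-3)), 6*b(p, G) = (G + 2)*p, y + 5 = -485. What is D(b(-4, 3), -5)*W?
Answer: 4375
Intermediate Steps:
y = -490 (y = -5 - 485 = -490)
b(p, G) = p*(2 + G)/6 (b(p, G) = ((G + 2)*p)/6 = ((2 + G)*p)/6 = (p*(2 + G))/6 = p*(2 + G)/6)
D(Z, h) = Z + h (D(Z, h) = (-3 + Z) + (h + 3) = (-3 + Z) + (3 + h) = Z + h)
W = -525 (W = -490 - 35 = -525)
D(b(-4, 3), -5)*W = ((⅙)*(-4)*(2 + 3) - 5)*(-525) = ((⅙)*(-4)*5 - 5)*(-525) = (-10/3 - 5)*(-525) = -25/3*(-525) = 4375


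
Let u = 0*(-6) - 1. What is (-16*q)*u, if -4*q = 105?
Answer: -420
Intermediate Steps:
q = -105/4 (q = -¼*105 = -105/4 ≈ -26.250)
u = -1 (u = 0 - 1 = -1)
(-16*q)*u = -16*(-105/4)*(-1) = 420*(-1) = -420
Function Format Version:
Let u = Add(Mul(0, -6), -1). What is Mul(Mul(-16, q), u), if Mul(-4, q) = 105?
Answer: -420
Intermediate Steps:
q = Rational(-105, 4) (q = Mul(Rational(-1, 4), 105) = Rational(-105, 4) ≈ -26.250)
u = -1 (u = Add(0, -1) = -1)
Mul(Mul(-16, q), u) = Mul(Mul(-16, Rational(-105, 4)), -1) = Mul(420, -1) = -420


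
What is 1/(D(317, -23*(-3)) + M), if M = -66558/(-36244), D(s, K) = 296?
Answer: 18122/5397391 ≈ 0.0033575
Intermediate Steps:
M = 33279/18122 (M = -66558*(-1/36244) = 33279/18122 ≈ 1.8364)
1/(D(317, -23*(-3)) + M) = 1/(296 + 33279/18122) = 1/(5397391/18122) = 18122/5397391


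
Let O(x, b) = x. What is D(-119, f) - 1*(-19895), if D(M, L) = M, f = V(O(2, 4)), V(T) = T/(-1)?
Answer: 19776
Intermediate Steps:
V(T) = -T (V(T) = T*(-1) = -T)
f = -2 (f = -1*2 = -2)
D(-119, f) - 1*(-19895) = -119 - 1*(-19895) = -119 + 19895 = 19776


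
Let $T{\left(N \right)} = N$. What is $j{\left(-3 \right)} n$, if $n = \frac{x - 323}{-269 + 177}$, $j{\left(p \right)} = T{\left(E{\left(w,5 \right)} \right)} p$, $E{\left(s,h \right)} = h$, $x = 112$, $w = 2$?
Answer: $- \frac{3165}{92} \approx -34.402$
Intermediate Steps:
$j{\left(p \right)} = 5 p$
$n = \frac{211}{92}$ ($n = \frac{112 - 323}{-269 + 177} = - \frac{211}{-92} = \left(-211\right) \left(- \frac{1}{92}\right) = \frac{211}{92} \approx 2.2935$)
$j{\left(-3 \right)} n = 5 \left(-3\right) \frac{211}{92} = \left(-15\right) \frac{211}{92} = - \frac{3165}{92}$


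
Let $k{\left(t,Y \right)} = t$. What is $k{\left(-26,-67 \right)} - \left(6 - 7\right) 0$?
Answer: $-26$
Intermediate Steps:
$k{\left(-26,-67 \right)} - \left(6 - 7\right) 0 = -26 - \left(6 - 7\right) 0 = -26 - \left(-1\right) 0 = -26 - 0 = -26 + 0 = -26$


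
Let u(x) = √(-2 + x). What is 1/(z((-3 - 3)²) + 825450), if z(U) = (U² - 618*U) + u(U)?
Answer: 402249/323608515985 - √34/647217031970 ≈ 1.2430e-6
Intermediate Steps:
z(U) = U² + √(-2 + U) - 618*U (z(U) = (U² - 618*U) + √(-2 + U) = U² + √(-2 + U) - 618*U)
1/(z((-3 - 3)²) + 825450) = 1/((((-3 - 3)²)² + √(-2 + (-3 - 3)²) - 618*(-3 - 3)²) + 825450) = 1/((((-6)²)² + √(-2 + (-6)²) - 618*(-6)²) + 825450) = 1/((36² + √(-2 + 36) - 618*36) + 825450) = 1/((1296 + √34 - 22248) + 825450) = 1/((-20952 + √34) + 825450) = 1/(804498 + √34)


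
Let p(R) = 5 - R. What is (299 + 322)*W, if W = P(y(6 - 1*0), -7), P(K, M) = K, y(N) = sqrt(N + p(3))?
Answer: 1242*sqrt(2) ≈ 1756.5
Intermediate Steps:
y(N) = sqrt(2 + N) (y(N) = sqrt(N + (5 - 1*3)) = sqrt(N + (5 - 3)) = sqrt(N + 2) = sqrt(2 + N))
W = 2*sqrt(2) (W = sqrt(2 + (6 - 1*0)) = sqrt(2 + (6 + 0)) = sqrt(2 + 6) = sqrt(8) = 2*sqrt(2) ≈ 2.8284)
(299 + 322)*W = (299 + 322)*(2*sqrt(2)) = 621*(2*sqrt(2)) = 1242*sqrt(2)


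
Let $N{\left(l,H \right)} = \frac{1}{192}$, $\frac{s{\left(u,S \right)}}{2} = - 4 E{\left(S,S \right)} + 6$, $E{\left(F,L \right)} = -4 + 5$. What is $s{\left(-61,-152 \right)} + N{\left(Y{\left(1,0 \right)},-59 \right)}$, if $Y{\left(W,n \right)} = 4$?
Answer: $\frac{769}{192} \approx 4.0052$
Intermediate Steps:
$E{\left(F,L \right)} = 1$
$s{\left(u,S \right)} = 4$ ($s{\left(u,S \right)} = 2 \left(\left(-4\right) 1 + 6\right) = 2 \left(-4 + 6\right) = 2 \cdot 2 = 4$)
$N{\left(l,H \right)} = \frac{1}{192}$
$s{\left(-61,-152 \right)} + N{\left(Y{\left(1,0 \right)},-59 \right)} = 4 + \frac{1}{192} = \frac{769}{192}$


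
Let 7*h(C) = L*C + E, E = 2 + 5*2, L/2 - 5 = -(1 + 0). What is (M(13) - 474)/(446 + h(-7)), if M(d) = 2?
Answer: -1652/1539 ≈ -1.0734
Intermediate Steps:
L = 8 (L = 10 + 2*(-(1 + 0)) = 10 + 2*(-1*1) = 10 + 2*(-1) = 10 - 2 = 8)
E = 12 (E = 2 + 10 = 12)
h(C) = 12/7 + 8*C/7 (h(C) = (8*C + 12)/7 = (12 + 8*C)/7 = 12/7 + 8*C/7)
(M(13) - 474)/(446 + h(-7)) = (2 - 474)/(446 + (12/7 + (8/7)*(-7))) = -472/(446 + (12/7 - 8)) = -472/(446 - 44/7) = -472/3078/7 = -472*7/3078 = -1652/1539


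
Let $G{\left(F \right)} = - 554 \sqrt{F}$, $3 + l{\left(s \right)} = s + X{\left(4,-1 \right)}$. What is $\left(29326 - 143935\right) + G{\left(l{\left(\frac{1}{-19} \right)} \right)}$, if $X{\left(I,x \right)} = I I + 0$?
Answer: $-114609 - \frac{554 \sqrt{4674}}{19} \approx -1.166 \cdot 10^{5}$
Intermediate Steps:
$X{\left(I,x \right)} = I^{2}$ ($X{\left(I,x \right)} = I^{2} + 0 = I^{2}$)
$l{\left(s \right)} = 13 + s$ ($l{\left(s \right)} = -3 + \left(s + 4^{2}\right) = -3 + \left(s + 16\right) = -3 + \left(16 + s\right) = 13 + s$)
$\left(29326 - 143935\right) + G{\left(l{\left(\frac{1}{-19} \right)} \right)} = \left(29326 - 143935\right) - 554 \sqrt{13 + \frac{1}{-19}} = -114609 - 554 \sqrt{13 - \frac{1}{19}} = -114609 - 554 \sqrt{\frac{246}{19}} = -114609 - 554 \frac{\sqrt{4674}}{19} = -114609 - \frac{554 \sqrt{4674}}{19}$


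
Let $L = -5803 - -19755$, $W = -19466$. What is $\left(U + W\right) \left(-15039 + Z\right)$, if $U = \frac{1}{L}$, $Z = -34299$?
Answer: $\frac{6699844607139}{6976} \approx 9.6041 \cdot 10^{8}$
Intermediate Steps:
$L = 13952$ ($L = -5803 + 19755 = 13952$)
$U = \frac{1}{13952} \approx 7.1674 \cdot 10^{-5}$
$\left(U + W\right) \left(-15039 + Z\right) = \left(\frac{1}{13952} - 19466\right) \left(-15039 - 34299\right) = \left(- \frac{271589631}{13952}\right) \left(-49338\right) = \frac{6699844607139}{6976}$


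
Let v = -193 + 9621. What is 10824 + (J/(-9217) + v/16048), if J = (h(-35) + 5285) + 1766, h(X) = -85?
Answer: 400250186573/36978604 ≈ 10824.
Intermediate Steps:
v = 9428
J = 6966 (J = (-85 + 5285) + 1766 = 5200 + 1766 = 6966)
10824 + (J/(-9217) + v/16048) = 10824 + (6966/(-9217) + 9428/16048) = 10824 + (6966*(-1/9217) + 9428*(1/16048)) = 10824 + (-6966/9217 + 2357/4012) = 10824 - 6223123/36978604 = 400250186573/36978604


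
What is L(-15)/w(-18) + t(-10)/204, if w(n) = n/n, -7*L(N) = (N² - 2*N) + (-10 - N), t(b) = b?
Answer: -26555/714 ≈ -37.192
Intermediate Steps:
L(N) = 10/7 - N²/7 + 3*N/7 (L(N) = -((N² - 2*N) + (-10 - N))/7 = -(-10 + N² - 3*N)/7 = 10/7 - N²/7 + 3*N/7)
w(n) = 1
L(-15)/w(-18) + t(-10)/204 = (10/7 - ⅐*(-15)² + (3/7)*(-15))/1 - 10/204 = (10/7 - ⅐*225 - 45/7)*1 - 10*1/204 = (10/7 - 225/7 - 45/7)*1 - 5/102 = -260/7*1 - 5/102 = -260/7 - 5/102 = -26555/714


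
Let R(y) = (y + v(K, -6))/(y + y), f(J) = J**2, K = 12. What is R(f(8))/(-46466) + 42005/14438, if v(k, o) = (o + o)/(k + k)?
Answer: 249830037427/85872141824 ≈ 2.9093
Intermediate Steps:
v(k, o) = o/k (v(k, o) = (2*o)/((2*k)) = (2*o)*(1/(2*k)) = o/k)
R(y) = (-1/2 + y)/(2*y) (R(y) = (y - 6/12)/(y + y) = (y - 6*1/12)/((2*y)) = (y - 1/2)*(1/(2*y)) = (-1/2 + y)*(1/(2*y)) = (-1/2 + y)/(2*y))
R(f(8))/(-46466) + 42005/14438 = ((-1 + 2*8**2)/(4*(8**2)))/(-46466) + 42005/14438 = ((1/4)*(-1 + 2*64)/64)*(-1/46466) + 42005*(1/14438) = ((1/4)*(1/64)*(-1 + 128))*(-1/46466) + 42005/14438 = ((1/4)*(1/64)*127)*(-1/46466) + 42005/14438 = (127/256)*(-1/46466) + 42005/14438 = -127/11895296 + 42005/14438 = 249830037427/85872141824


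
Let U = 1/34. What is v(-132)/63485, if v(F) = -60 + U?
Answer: -2039/2158490 ≈ -0.00094464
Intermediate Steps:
U = 1/34 ≈ 0.029412
v(F) = -2039/34 (v(F) = -60 + 1/34 = -2039/34)
v(-132)/63485 = -2039/34/63485 = -2039/34*1/63485 = -2039/2158490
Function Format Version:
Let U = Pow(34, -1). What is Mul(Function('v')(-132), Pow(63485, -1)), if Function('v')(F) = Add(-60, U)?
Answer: Rational(-2039, 2158490) ≈ -0.00094464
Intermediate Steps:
U = Rational(1, 34) ≈ 0.029412
Function('v')(F) = Rational(-2039, 34) (Function('v')(F) = Add(-60, Rational(1, 34)) = Rational(-2039, 34))
Mul(Function('v')(-132), Pow(63485, -1)) = Mul(Rational(-2039, 34), Pow(63485, -1)) = Mul(Rational(-2039, 34), Rational(1, 63485)) = Rational(-2039, 2158490)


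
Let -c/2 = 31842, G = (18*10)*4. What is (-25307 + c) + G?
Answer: -88271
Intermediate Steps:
G = 720 (G = 180*4 = 720)
c = -63684 (c = -2*31842 = -63684)
(-25307 + c) + G = (-25307 - 63684) + 720 = -88991 + 720 = -88271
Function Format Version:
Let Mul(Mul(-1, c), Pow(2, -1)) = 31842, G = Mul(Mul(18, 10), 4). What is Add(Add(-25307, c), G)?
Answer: -88271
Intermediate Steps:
G = 720 (G = Mul(180, 4) = 720)
c = -63684 (c = Mul(-2, 31842) = -63684)
Add(Add(-25307, c), G) = Add(Add(-25307, -63684), 720) = Add(-88991, 720) = -88271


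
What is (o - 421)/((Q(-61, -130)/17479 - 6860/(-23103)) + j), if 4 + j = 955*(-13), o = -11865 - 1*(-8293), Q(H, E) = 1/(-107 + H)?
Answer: 90296787091896/280833705734429 ≈ 0.32153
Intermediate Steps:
o = -3572 (o = -11865 + 8293 = -3572)
j = -12419 (j = -4 + 955*(-13) = -4 - 12415 = -12419)
(o - 421)/((Q(-61, -130)/17479 - 6860/(-23103)) + j) = (-3572 - 421)/((1/(-107 - 61*17479) - 6860/(-23103)) - 12419) = -3993/(((1/17479)/(-168) - 6860*(-1/23103)) - 12419) = -3993/((-1/168*1/17479 + 6860/23103) - 12419) = -3993/((-1/2936472 + 6860/23103) - 12419) = -3993/(6714724939/22613770872 - 12419) = -3993/(-280833705734429/22613770872) = -3993*(-22613770872/280833705734429) = 90296787091896/280833705734429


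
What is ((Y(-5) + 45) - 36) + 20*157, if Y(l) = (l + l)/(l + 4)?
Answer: 3159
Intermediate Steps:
Y(l) = 2*l/(4 + l) (Y(l) = (2*l)/(4 + l) = 2*l/(4 + l))
((Y(-5) + 45) - 36) + 20*157 = ((2*(-5)/(4 - 5) + 45) - 36) + 20*157 = ((2*(-5)/(-1) + 45) - 36) + 3140 = ((2*(-5)*(-1) + 45) - 36) + 3140 = ((10 + 45) - 36) + 3140 = (55 - 36) + 3140 = 19 + 3140 = 3159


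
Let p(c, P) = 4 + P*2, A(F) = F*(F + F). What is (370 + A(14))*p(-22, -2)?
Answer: 0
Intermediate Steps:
A(F) = 2*F² (A(F) = F*(2*F) = 2*F²)
p(c, P) = 4 + 2*P
(370 + A(14))*p(-22, -2) = (370 + 2*14²)*(4 + 2*(-2)) = (370 + 2*196)*(4 - 4) = (370 + 392)*0 = 762*0 = 0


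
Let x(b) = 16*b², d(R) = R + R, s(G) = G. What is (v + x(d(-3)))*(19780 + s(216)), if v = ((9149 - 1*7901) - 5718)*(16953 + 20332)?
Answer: -3332600826504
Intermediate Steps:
d(R) = 2*R
v = -166663950 (v = ((9149 - 7901) - 5718)*37285 = (1248 - 5718)*37285 = -4470*37285 = -166663950)
(v + x(d(-3)))*(19780 + s(216)) = (-166663950 + 16*(2*(-3))²)*(19780 + 216) = (-166663950 + 16*(-6)²)*19996 = (-166663950 + 16*36)*19996 = (-166663950 + 576)*19996 = -166663374*19996 = -3332600826504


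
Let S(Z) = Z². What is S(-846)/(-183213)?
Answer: -79524/20357 ≈ -3.9065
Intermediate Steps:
S(-846)/(-183213) = (-846)²/(-183213) = 715716*(-1/183213) = -79524/20357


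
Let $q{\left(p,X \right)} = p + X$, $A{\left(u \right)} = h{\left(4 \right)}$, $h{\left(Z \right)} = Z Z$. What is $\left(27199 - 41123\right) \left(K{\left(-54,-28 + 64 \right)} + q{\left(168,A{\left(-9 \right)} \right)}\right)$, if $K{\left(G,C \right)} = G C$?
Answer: $24506240$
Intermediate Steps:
$h{\left(Z \right)} = Z^{2}$
$A{\left(u \right)} = 16$ ($A{\left(u \right)} = 4^{2} = 16$)
$K{\left(G,C \right)} = C G$
$q{\left(p,X \right)} = X + p$
$\left(27199 - 41123\right) \left(K{\left(-54,-28 + 64 \right)} + q{\left(168,A{\left(-9 \right)} \right)}\right) = \left(27199 - 41123\right) \left(\left(-28 + 64\right) \left(-54\right) + \left(16 + 168\right)\right) = - 13924 \left(36 \left(-54\right) + 184\right) = - 13924 \left(-1944 + 184\right) = \left(-13924\right) \left(-1760\right) = 24506240$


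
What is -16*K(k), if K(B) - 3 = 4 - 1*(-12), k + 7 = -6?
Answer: -304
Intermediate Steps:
k = -13 (k = -7 - 6 = -13)
K(B) = 19 (K(B) = 3 + (4 - 1*(-12)) = 3 + (4 + 12) = 3 + 16 = 19)
-16*K(k) = -16*19 = -304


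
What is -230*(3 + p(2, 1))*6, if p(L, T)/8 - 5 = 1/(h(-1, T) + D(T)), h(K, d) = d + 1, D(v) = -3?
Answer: -48300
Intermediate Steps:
h(K, d) = 1 + d
p(L, T) = 40 + 8/(-2 + T) (p(L, T) = 40 + 8/((1 + T) - 3) = 40 + 8/(-2 + T))
-230*(3 + p(2, 1))*6 = -230*(3 + 8*(-9 + 5*1)/(-2 + 1))*6 = -230*(3 + 8*(-9 + 5)/(-1))*6 = -230*(3 + 8*(-1)*(-4))*6 = -230*(3 + 32)*6 = -8050*6 = -230*210 = -48300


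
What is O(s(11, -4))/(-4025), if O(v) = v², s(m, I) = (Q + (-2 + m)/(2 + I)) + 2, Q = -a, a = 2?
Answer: -81/16100 ≈ -0.0050311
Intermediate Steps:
Q = -2 (Q = -1*2 = -2)
s(m, I) = (-2 + m)/(2 + I) (s(m, I) = (-2 + (-2 + m)/(2 + I)) + 2 = (-2 + m)/(2 + I))
O(s(11, -4))/(-4025) = ((-2 + 11)/(2 - 4))²/(-4025) = (9/(-2))²*(-1/4025) = (-½*9)²*(-1/4025) = (-9/2)²*(-1/4025) = (81/4)*(-1/4025) = -81/16100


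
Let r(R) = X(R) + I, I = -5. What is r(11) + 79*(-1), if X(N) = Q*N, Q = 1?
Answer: -73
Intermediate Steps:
X(N) = N (X(N) = 1*N = N)
r(R) = -5 + R (r(R) = R - 5 = -5 + R)
r(11) + 79*(-1) = (-5 + 11) + 79*(-1) = 6 - 79 = -73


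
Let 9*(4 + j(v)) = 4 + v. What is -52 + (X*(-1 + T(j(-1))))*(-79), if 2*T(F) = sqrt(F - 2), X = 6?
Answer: 422 - 79*I*sqrt(51) ≈ 422.0 - 564.17*I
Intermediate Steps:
j(v) = -32/9 + v/9 (j(v) = -4 + (4 + v)/9 = -4 + (4/9 + v/9) = -32/9 + v/9)
T(F) = sqrt(-2 + F)/2 (T(F) = sqrt(F - 2)/2 = sqrt(-2 + F)/2)
-52 + (X*(-1 + T(j(-1))))*(-79) = -52 + (6*(-1 + sqrt(-2 + (-32/9 + (1/9)*(-1)))/2))*(-79) = -52 + (6*(-1 + sqrt(-2 + (-32/9 - 1/9))/2))*(-79) = -52 + (6*(-1 + sqrt(-2 - 11/3)/2))*(-79) = -52 + (6*(-1 + sqrt(-17/3)/2))*(-79) = -52 + (6*(-1 + (I*sqrt(51)/3)/2))*(-79) = -52 + (6*(-1 + I*sqrt(51)/6))*(-79) = -52 + (-6 + I*sqrt(51))*(-79) = -52 + (474 - 79*I*sqrt(51)) = 422 - 79*I*sqrt(51)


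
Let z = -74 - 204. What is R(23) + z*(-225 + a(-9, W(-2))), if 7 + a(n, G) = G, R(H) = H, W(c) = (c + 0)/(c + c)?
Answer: 64380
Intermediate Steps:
W(c) = ½ (W(c) = c/((2*c)) = c*(1/(2*c)) = ½)
a(n, G) = -7 + G
z = -278
R(23) + z*(-225 + a(-9, W(-2))) = 23 - 278*(-225 + (-7 + ½)) = 23 - 278*(-225 - 13/2) = 23 - 278*(-463/2) = 23 + 64357 = 64380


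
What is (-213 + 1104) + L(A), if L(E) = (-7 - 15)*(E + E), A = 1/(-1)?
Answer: 935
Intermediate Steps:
A = -1
L(E) = -44*E
(-213 + 1104) + L(A) = (-213 + 1104) - 44*(-1) = 891 + 44 = 935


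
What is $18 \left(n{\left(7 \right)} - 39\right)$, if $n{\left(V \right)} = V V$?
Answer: $180$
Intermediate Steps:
$n{\left(V \right)} = V^{2}$
$18 \left(n{\left(7 \right)} - 39\right) = 18 \left(7^{2} - 39\right) = 18 \left(49 - 39\right) = 18 \cdot 10 = 180$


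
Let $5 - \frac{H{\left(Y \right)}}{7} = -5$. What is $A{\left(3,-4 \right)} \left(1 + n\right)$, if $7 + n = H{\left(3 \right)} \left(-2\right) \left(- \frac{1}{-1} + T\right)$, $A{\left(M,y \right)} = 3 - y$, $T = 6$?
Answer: $-6902$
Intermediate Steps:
$H{\left(Y \right)} = 70$ ($H{\left(Y \right)} = 35 - -35 = 35 + 35 = 70$)
$n = -987$ ($n = -7 + 70 \left(-2\right) \left(- \frac{1}{-1} + 6\right) = -7 - 140 \left(\left(-1\right) \left(-1\right) + 6\right) = -7 - 140 \left(1 + 6\right) = -7 - 980 = -987$)
$A{\left(3,-4 \right)} \left(1 + n\right) = \left(3 - -4\right) \left(1 - 987\right) = \left(3 + 4\right) \left(-986\right) = 7 \left(-986\right) = -6902$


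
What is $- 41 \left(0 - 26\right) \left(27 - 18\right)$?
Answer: $9594$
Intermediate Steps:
$- 41 \left(0 - 26\right) \left(27 - 18\right) = - 41 \left(\left(-26\right) 9\right) = \left(-41\right) \left(-234\right) = 9594$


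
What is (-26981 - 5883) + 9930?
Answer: -22934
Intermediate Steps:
(-26981 - 5883) + 9930 = -32864 + 9930 = -22934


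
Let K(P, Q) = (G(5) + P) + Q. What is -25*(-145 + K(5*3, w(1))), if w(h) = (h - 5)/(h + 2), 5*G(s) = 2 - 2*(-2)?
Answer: 9760/3 ≈ 3253.3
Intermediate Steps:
G(s) = 6/5 (G(s) = (2 - 2*(-2))/5 = (2 + 4)/5 = (⅕)*6 = 6/5)
w(h) = (-5 + h)/(2 + h)
K(P, Q) = 6/5 + P + Q (K(P, Q) = (6/5 + P) + Q = 6/5 + P + Q)
-25*(-145 + K(5*3, w(1))) = -25*(-145 + (6/5 + 5*3 + (-5 + 1)/(2 + 1))) = -25*(-145 + (6/5 + 15 - 4/3)) = -25*(-145 + 223/15) = -25*(-1952/15) = 9760/3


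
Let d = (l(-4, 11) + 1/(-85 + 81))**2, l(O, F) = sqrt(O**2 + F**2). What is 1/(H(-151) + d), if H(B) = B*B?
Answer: 5872144/134695597313 + 128*sqrt(137)/134695597313 ≈ 4.3607e-5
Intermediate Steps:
H(B) = B**2
l(O, F) = sqrt(F**2 + O**2)
d = (-1/4 + sqrt(137))**2 (d = (sqrt(11**2 + (-4)**2) + 1/(-85 + 81))**2 = (sqrt(121 + 16) + 1/(-4))**2 = (sqrt(137) - 1/4)**2 = (-1/4 + sqrt(137))**2 ≈ 131.21)
1/(H(-151) + d) = 1/((-151)**2 + (2193/16 - sqrt(137)/2)) = 1/(22801 + (2193/16 - sqrt(137)/2)) = 1/(367009/16 - sqrt(137)/2)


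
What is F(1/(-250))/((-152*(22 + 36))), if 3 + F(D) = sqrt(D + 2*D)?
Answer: 3/8816 - I*sqrt(30)/440800 ≈ 0.00034029 - 1.2426e-5*I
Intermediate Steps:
F(D) = -3 + sqrt(3)*sqrt(D) (F(D) = -3 + sqrt(D + 2*D) = -3 + sqrt(3*D) = -3 + sqrt(3)*sqrt(D))
F(1/(-250))/((-152*(22 + 36))) = (-3 + sqrt(3)*sqrt(1/(-250)))/((-152*(22 + 36))) = (-3 + sqrt(3)*sqrt(-1/250))/((-152*58)) = (-3 + sqrt(3)*(I*sqrt(10)/50))/(-8816) = (-3 + I*sqrt(30)/50)*(-1/8816) = 3/8816 - I*sqrt(30)/440800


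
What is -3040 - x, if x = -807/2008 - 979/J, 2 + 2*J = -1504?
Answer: -18318371/6024 ≈ -3040.9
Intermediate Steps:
J = -753 (J = -1 + (½)*(-1504) = -1 - 752 = -753)
x = 5411/6024 (x = -807/2008 - 979/(-753) = -807*1/2008 - 979*(-1/753) = -807/2008 + 979/753 = 5411/6024 ≈ 0.89824)
-3040 - x = -3040 - 1*5411/6024 = -3040 - 5411/6024 = -18318371/6024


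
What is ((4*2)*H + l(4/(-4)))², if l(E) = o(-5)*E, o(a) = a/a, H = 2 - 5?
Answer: 625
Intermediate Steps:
H = -3
o(a) = 1
l(E) = E (l(E) = 1*E = E)
((4*2)*H + l(4/(-4)))² = ((4*2)*(-3) + 4/(-4))² = (8*(-3) + 4*(-¼))² = (-24 - 1)² = (-25)² = 625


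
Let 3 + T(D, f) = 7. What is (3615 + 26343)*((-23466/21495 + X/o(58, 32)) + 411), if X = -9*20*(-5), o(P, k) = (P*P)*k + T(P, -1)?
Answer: 789342418673724/64277215 ≈ 1.2280e+7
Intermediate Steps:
T(D, f) = 4 (T(D, f) = -3 + 7 = 4)
o(P, k) = 4 + k*P² (o(P, k) = (P*P)*k + 4 = P²*k + 4 = k*P² + 4 = 4 + k*P²)
X = 900 (X = -180*(-5) = 900)
(3615 + 26343)*((-23466/21495 + X/o(58, 32)) + 411) = (3615 + 26343)*((-23466/21495 + 900/(4 + 32*58²)) + 411) = 29958*((-23466*1/21495 + 900/(4 + 32*3364)) + 411) = 29958*((-7822/7165 + 900/(4 + 107648)) + 411) = 29958*((-7822/7165 + 900/107652) + 411) = 29958*((-7822/7165 + 900*(1/107652)) + 411) = 29958*((-7822/7165 + 75/8971) + 411) = 29958*(-69633787/64277215 + 411) = 29958*(26348301578/64277215) = 789342418673724/64277215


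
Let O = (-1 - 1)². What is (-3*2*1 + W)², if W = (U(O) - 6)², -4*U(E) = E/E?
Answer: 279841/256 ≈ 1093.1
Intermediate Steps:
O = 4 (O = (-2)² = 4)
U(E) = -¼ (U(E) = -E/(4*E) = -¼*1 = -¼)
W = 625/16 (W = (-¼ - 6)² = (-25/4)² = 625/16 ≈ 39.063)
(-3*2*1 + W)² = (-3*2*1 + 625/16)² = (-6*1 + 625/16)² = (-6 + 625/16)² = (529/16)² = 279841/256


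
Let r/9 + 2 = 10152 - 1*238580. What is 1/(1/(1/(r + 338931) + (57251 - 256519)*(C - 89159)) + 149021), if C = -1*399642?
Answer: 167233975249698251/24921374225685284779210 ≈ 6.7105e-6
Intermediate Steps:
r = -2055870 (r = -18 + 9*(10152 - 1*238580) = -18 + 9*(10152 - 238580) = -18 + 9*(-228428) = -18 - 2055852 = -2055870)
C = -399642
1/(1/(1/(r + 338931) + (57251 - 256519)*(C - 89159)) + 149021) = 1/(1/(1/(-2055870 + 338931) + (57251 - 256519)*(-399642 - 89159)) + 149021) = 1/(1/(1/(-1716939) - 199268*(-488801)) + 149021) = 1/(1/(-1/1716939 + 97402397668) + 149021) = 1/(1/(167233975249698251/1716939) + 149021) = 1/(1716939/167233975249698251 + 149021) = 1/(24921374225685284779210/167233975249698251) = 167233975249698251/24921374225685284779210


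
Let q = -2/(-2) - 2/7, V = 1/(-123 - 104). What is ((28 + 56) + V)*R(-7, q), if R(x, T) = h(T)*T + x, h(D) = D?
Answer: -6063306/11123 ≈ -545.11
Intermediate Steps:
V = -1/227 (V = 1/(-227) = -1/227 ≈ -0.0044053)
q = 5/7 (q = -2*(-1/2) - 2*1/7 = 1 - 2/7 = 5/7 ≈ 0.71429)
R(x, T) = x + T**2 (R(x, T) = T*T + x = T**2 + x = x + T**2)
((28 + 56) + V)*R(-7, q) = ((28 + 56) - 1/227)*(-7 + (5/7)**2) = (84 - 1/227)*(-7 + 25/49) = (19067/227)*(-318/49) = -6063306/11123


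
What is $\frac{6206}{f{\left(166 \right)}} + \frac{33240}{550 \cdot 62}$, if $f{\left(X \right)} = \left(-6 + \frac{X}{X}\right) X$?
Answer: $- \frac{920177}{141515} \approx -6.5023$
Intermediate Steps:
$f{\left(X \right)} = - 5 X$ ($f{\left(X \right)} = \left(-6 + 1\right) X = - 5 X$)
$\frac{6206}{f{\left(166 \right)}} + \frac{33240}{550 \cdot 62} = \frac{6206}{\left(-5\right) 166} + \frac{33240}{550 \cdot 62} = \frac{6206}{-830} + \frac{33240}{34100} = 6206 \left(- \frac{1}{830}\right) + 33240 \cdot \frac{1}{34100} = - \frac{3103}{415} + \frac{1662}{1705} = - \frac{920177}{141515}$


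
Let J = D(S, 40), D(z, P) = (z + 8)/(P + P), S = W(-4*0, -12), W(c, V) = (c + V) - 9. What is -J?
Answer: 13/80 ≈ 0.16250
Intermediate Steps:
W(c, V) = -9 + V + c (W(c, V) = (V + c) - 9 = -9 + V + c)
S = -21 (S = -9 - 12 - 4*0 = -9 - 12 + 0 = -21)
D(z, P) = (8 + z)/(2*P) (D(z, P) = (8 + z)/((2*P)) = (8 + z)*(1/(2*P)) = (8 + z)/(2*P))
J = -13/80 (J = (1/2)*(8 - 21)/40 = (1/2)*(1/40)*(-13) = -13/80 ≈ -0.16250)
-J = -1*(-13/80) = 13/80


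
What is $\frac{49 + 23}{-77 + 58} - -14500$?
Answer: $\frac{275428}{19} \approx 14496.0$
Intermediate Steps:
$\frac{49 + 23}{-77 + 58} - -14500 = \frac{72}{-19} + 14500 = 72 \left(- \frac{1}{19}\right) + 14500 = - \frac{72}{19} + 14500 = \frac{275428}{19}$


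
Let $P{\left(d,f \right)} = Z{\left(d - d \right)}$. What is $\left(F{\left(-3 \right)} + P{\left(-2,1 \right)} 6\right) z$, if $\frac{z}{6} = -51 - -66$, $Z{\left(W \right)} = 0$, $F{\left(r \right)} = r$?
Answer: $-270$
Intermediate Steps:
$P{\left(d,f \right)} = 0$
$z = 90$ ($z = 6 \left(-51 - -66\right) = 6 \left(-51 + 66\right) = 6 \cdot 15 = 90$)
$\left(F{\left(-3 \right)} + P{\left(-2,1 \right)} 6\right) z = \left(-3 + 0 \cdot 6\right) 90 = \left(-3 + 0\right) 90 = \left(-3\right) 90 = -270$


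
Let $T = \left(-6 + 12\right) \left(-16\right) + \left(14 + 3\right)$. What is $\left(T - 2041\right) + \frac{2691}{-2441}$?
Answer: $- \frac{5177611}{2441} \approx -2121.1$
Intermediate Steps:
$T = -79$ ($T = 6 \left(-16\right) + 17 = -96 + 17 = -79$)
$\left(T - 2041\right) + \frac{2691}{-2441} = \left(-79 - 2041\right) + \frac{2691}{-2441} = -2120 + 2691 \left(- \frac{1}{2441}\right) = -2120 - \frac{2691}{2441} = - \frac{5177611}{2441}$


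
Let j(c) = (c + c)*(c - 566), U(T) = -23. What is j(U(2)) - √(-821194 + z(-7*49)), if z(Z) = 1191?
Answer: 27094 - I*√820003 ≈ 27094.0 - 905.54*I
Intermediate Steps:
j(c) = 2*c*(-566 + c) (j(c) = (2*c)*(-566 + c) = 2*c*(-566 + c))
j(U(2)) - √(-821194 + z(-7*49)) = 2*(-23)*(-566 - 23) - √(-821194 + 1191) = 2*(-23)*(-589) - √(-820003) = 27094 - I*√820003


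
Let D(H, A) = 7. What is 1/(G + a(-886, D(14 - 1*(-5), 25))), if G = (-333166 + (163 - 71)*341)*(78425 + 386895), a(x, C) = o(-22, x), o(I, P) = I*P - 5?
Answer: -1/140430764593 ≈ -7.1209e-12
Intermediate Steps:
o(I, P) = -5 + I*P
a(x, C) = -5 - 22*x
G = -140430784080 (G = (-333166 + 92*341)*465320 = (-333166 + 31372)*465320 = -301794*465320 = -140430784080)
1/(G + a(-886, D(14 - 1*(-5), 25))) = 1/(-140430784080 + (-5 - 22*(-886))) = 1/(-140430784080 + (-5 + 19492)) = 1/(-140430784080 + 19487) = 1/(-140430764593) = -1/140430764593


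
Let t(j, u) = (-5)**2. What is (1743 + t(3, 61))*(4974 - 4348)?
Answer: 1106768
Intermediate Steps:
t(j, u) = 25
(1743 + t(3, 61))*(4974 - 4348) = (1743 + 25)*(4974 - 4348) = 1768*626 = 1106768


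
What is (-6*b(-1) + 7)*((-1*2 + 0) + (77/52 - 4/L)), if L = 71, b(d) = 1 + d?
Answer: -14875/3692 ≈ -4.0290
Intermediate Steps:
(-6*b(-1) + 7)*((-1*2 + 0) + (77/52 - 4/L)) = (-6*(1 - 1) + 7)*((-1*2 + 0) + (77/52 - 4/71)) = (-6*0 + 7)*((-2 + 0) + (77*(1/52) - 4*1/71)) = (0 + 7)*(-2 + (77/52 - 4/71)) = 7*(-2 + 5259/3692) = 7*(-2125/3692) = -14875/3692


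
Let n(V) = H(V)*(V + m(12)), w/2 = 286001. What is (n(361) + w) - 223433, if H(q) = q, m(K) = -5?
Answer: 477085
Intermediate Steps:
w = 572002 (w = 2*286001 = 572002)
n(V) = V*(-5 + V) (n(V) = V*(V - 5) = V*(-5 + V))
(n(361) + w) - 223433 = (361*(-5 + 361) + 572002) - 223433 = (361*356 + 572002) - 223433 = (128516 + 572002) - 223433 = 700518 - 223433 = 477085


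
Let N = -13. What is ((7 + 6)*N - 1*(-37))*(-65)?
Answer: 8580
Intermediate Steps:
((7 + 6)*N - 1*(-37))*(-65) = ((7 + 6)*(-13) - 1*(-37))*(-65) = (13*(-13) + 37)*(-65) = (-169 + 37)*(-65) = -132*(-65) = 8580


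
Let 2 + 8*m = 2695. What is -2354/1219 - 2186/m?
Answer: -27657194/3282767 ≈ -8.4250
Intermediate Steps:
m = 2693/8 (m = -1/4 + (1/8)*2695 = -1/4 + 2695/8 = 2693/8 ≈ 336.63)
-2354/1219 - 2186/m = -2354/1219 - 2186/2693/8 = -2354*1/1219 - 2186*8/2693 = -2354/1219 - 17488/2693 = -27657194/3282767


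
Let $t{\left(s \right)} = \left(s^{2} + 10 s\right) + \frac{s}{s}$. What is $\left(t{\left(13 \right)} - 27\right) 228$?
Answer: $62244$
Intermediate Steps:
$t{\left(s \right)} = 1 + s^{2} + 10 s$ ($t{\left(s \right)} = \left(s^{2} + 10 s\right) + 1 = 1 + s^{2} + 10 s$)
$\left(t{\left(13 \right)} - 27\right) 228 = \left(\left(1 + 13^{2} + 10 \cdot 13\right) - 27\right) 228 = \left(\left(1 + 169 + 130\right) - 27\right) 228 = \left(300 - 27\right) 228 = 273 \cdot 228 = 62244$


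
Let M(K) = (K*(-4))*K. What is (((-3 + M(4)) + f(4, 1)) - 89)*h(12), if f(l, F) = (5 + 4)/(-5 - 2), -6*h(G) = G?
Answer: 2202/7 ≈ 314.57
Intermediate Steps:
M(K) = -4*K**2 (M(K) = (-4*K)*K = -4*K**2)
h(G) = -G/6
f(l, F) = -9/7 (f(l, F) = 9/(-7) = 9*(-1/7) = -9/7)
(((-3 + M(4)) + f(4, 1)) - 89)*h(12) = (((-3 - 4*4**2) - 9/7) - 89)*(-1/6*12) = (((-3 - 4*16) - 9/7) - 89)*(-2) = (((-3 - 64) - 9/7) - 89)*(-2) = ((-67 - 9/7) - 89)*(-2) = (-478/7 - 89)*(-2) = -1101/7*(-2) = 2202/7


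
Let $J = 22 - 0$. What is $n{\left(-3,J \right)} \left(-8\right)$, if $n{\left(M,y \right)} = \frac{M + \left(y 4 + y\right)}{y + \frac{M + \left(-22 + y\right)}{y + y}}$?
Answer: $- \frac{37664}{965} \approx -39.03$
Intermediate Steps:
$J = 22$ ($J = 22 + 0 = 22$)
$n{\left(M,y \right)} = \frac{M + 5 y}{y + \frac{-22 + M + y}{2 y}}$ ($n{\left(M,y \right)} = \frac{M + \left(4 y + y\right)}{y + \frac{-22 + M + y}{2 y}} = \frac{M + 5 y}{y + \left(-22 + M + y\right) \frac{1}{2 y}} = \frac{M + 5 y}{y + \frac{-22 + M + y}{2 y}}$)
$n{\left(-3,J \right)} \left(-8\right) = 2 \cdot 22 \frac{1}{-22 - 3 + 22 + 2 \cdot 22^{2}} \left(-3 + 5 \cdot 22\right) \left(-8\right) = 2 \cdot 22 \frac{1}{-22 - 3 + 22 + 2 \cdot 484} \left(-3 + 110\right) \left(-8\right) = 2 \cdot 22 \frac{1}{-22 - 3 + 22 + 968} \cdot 107 \left(-8\right) = 2 \cdot 22 \cdot \frac{1}{965} \cdot 107 \left(-8\right) = \frac{4708}{965} \left(-8\right) = - \frac{37664}{965}$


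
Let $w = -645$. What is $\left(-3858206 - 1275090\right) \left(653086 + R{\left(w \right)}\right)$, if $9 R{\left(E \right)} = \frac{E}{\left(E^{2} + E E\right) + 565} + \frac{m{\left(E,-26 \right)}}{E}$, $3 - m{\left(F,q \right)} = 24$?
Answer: $- \frac{154320577423626424768}{46031715} \approx -3.3525 \cdot 10^{12}$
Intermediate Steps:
$m{\left(F,q \right)} = -21$ ($m{\left(F,q \right)} = 3 - 24 = -21$)
$R{\left(E \right)} = - \frac{7}{3 E} + \frac{E}{9 \left(565 + 2 E^{2}\right)}$ ($R{\left(E \right)} = \frac{\frac{E}{\left(E^{2} + E E\right) + 565} - \frac{21}{E}}{9} = \frac{\frac{E}{\left(E^{2} + E^{2}\right) + 565} - \frac{21}{E}}{9} = \frac{\frac{E}{2 E^{2} + 565} - \frac{21}{E}}{9} = \frac{\frac{E}{565 + 2 E^{2}} - \frac{21}{E}}{9} = \frac{- \frac{21}{E} + \frac{E}{565 + 2 E^{2}}}{9} = - \frac{7}{3 E} + \frac{E}{9 \left(565 + 2 E^{2}\right)}$)
$\left(-3858206 - 1275090\right) \left(653086 + R{\left(w \right)}\right) = \left(-3858206 - 1275090\right) \left(653086 + \frac{-11865 - 41 \left(-645\right)^{2}}{18 \left(-645\right)^{3} + 5085 \left(-645\right)}\right) = - 5133296 \left(653086 + \frac{-11865 - 17057025}{18 \left(-268336125\right) - 3279825}\right) = - 5133296 \left(653086 + \frac{-11865 - 17057025}{-4830050250 - 3279825}\right) = - 5133296 \left(653086 + \frac{1}{-4833330075} \left(-17068890\right)\right) = - 5133296 \left(653086 - - \frac{1137926}{322222005}\right) = - 5133296 \left(653086 + \frac{1137926}{322222005}\right) = \left(-5133296\right) \frac{210438681495356}{322222005} = - \frac{154320577423626424768}{46031715}$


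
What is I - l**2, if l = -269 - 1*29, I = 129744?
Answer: 40940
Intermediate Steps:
l = -298 (l = -269 - 29 = -298)
I - l**2 = 129744 - 1*(-298)**2 = 129744 - 1*88804 = 129744 - 88804 = 40940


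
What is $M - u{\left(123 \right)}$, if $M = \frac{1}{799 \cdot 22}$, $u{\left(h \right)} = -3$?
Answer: $\frac{52735}{17578} \approx 3.0001$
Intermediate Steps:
$M = \frac{1}{17578} \approx 5.6889 \cdot 10^{-5}$
$M - u{\left(123 \right)} = \frac{1}{17578} - -3 = \frac{1}{17578} + 3 = \frac{52735}{17578}$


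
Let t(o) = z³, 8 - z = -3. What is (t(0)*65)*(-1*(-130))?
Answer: 11246950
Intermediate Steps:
z = 11 (z = 8 - 1*(-3) = 8 + 3 = 11)
t(o) = 1331 (t(o) = 11³ = 1331)
(t(0)*65)*(-1*(-130)) = (1331*65)*(-1*(-130)) = 86515*130 = 11246950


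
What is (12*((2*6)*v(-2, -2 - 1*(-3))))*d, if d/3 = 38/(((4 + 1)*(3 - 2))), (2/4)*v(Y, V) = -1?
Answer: -32832/5 ≈ -6566.4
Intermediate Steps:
v(Y, V) = -2 (v(Y, V) = 2*(-1) = -2)
d = 114/5 (d = 3*(38/(((4 + 1)*(3 - 2)))) = 3*(38/((5*1))) = 3*(38/5) = 114/5 ≈ 22.800)
(12*((2*6)*v(-2, -2 - 1*(-3))))*d = (12*((2*6)*(-2)))*(114/5) = (12*(12*(-2)))*(114/5) = (12*(-24))*(114/5) = -288*114/5 = -32832/5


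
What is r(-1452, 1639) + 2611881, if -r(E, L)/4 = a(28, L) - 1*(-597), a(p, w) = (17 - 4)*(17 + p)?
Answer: 2607153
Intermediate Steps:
a(p, w) = 221 + 13*p (a(p, w) = 13*(17 + p) = 221 + 13*p)
r(E, L) = -4728 (r(E, L) = -4*((221 + 13*28) - 1*(-597)) = -4*((221 + 364) + 597) = -4*(585 + 597) = -4*1182 = -4728)
r(-1452, 1639) + 2611881 = -4728 + 2611881 = 2607153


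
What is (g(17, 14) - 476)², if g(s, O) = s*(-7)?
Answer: 354025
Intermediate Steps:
g(s, O) = -7*s
(g(17, 14) - 476)² = (-7*17 - 476)² = (-119 - 476)² = (-595)² = 354025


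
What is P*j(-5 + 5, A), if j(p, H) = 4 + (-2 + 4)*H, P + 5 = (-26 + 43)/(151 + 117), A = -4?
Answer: 1323/67 ≈ 19.746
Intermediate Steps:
P = -1323/268 (P = -5 + (-26 + 43)/(151 + 117) = -5 + 17/268 = -1323/268 ≈ -4.9366)
j(p, H) = 4 + 2*H
P*j(-5 + 5, A) = -1323*(4 + 2*(-4))/268 = -1323*(4 - 8)/268 = -1323/268*(-4) = 1323/67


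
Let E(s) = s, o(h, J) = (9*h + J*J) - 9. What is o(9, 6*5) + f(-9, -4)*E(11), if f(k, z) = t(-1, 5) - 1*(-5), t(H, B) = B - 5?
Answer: 1027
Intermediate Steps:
t(H, B) = -5 + B
o(h, J) = -9 + J² + 9*h (o(h, J) = (9*h + J²) - 9 = (J² + 9*h) - 9 = -9 + J² + 9*h)
f(k, z) = 5 (f(k, z) = (-5 + 5) - 1*(-5) = 0 + 5 = 5)
o(9, 6*5) + f(-9, -4)*E(11) = (-9 + (6*5)² + 9*9) + 5*11 = (-9 + 30² + 81) + 55 = (-9 + 900 + 81) + 55 = 972 + 55 = 1027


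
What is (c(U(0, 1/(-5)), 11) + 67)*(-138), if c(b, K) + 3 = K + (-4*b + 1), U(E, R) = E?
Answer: -10488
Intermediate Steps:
c(b, K) = -2 + K - 4*b (c(b, K) = -3 + (K + (-4*b + 1)) = -3 + (K + (1 - 4*b)) = -3 + (1 + K - 4*b) = -2 + K - 4*b)
(c(U(0, 1/(-5)), 11) + 67)*(-138) = ((-2 + 11 - 4*0) + 67)*(-138) = ((-2 + 11 + 0) + 67)*(-138) = (9 + 67)*(-138) = 76*(-138) = -10488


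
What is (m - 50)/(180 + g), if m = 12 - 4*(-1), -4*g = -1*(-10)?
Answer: -68/355 ≈ -0.19155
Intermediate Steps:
g = -5/2 (g = -(-1)*(-10)/4 = -¼*10 = -5/2 ≈ -2.5000)
m = 16 (m = 12 + 4 = 16)
(m - 50)/(180 + g) = (16 - 50)/(180 - 5/2) = -34/355/2 = -34*2/355 = -68/355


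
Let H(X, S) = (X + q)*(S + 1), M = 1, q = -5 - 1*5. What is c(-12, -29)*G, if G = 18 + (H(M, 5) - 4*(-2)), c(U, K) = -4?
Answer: 112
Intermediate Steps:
q = -10 (q = -5 - 5 = -10)
H(X, S) = (1 + S)*(-10 + X) (H(X, S) = (X - 10)*(S + 1) = (-10 + X)*(1 + S) = (1 + S)*(-10 + X))
G = -28 (G = 18 + ((-10 + 1 - 10*5 + 5*1) - 4*(-2)) = 18 + ((-10 + 1 - 50 + 5) + 8) = 18 + (-54 + 8) = 18 - 46 = -28)
c(-12, -29)*G = -4*(-28) = 112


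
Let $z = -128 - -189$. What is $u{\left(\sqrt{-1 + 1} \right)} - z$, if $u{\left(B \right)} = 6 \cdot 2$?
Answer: $-49$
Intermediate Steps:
$z = 61$ ($z = -128 + 189 = 61$)
$u{\left(B \right)} = 12$
$u{\left(\sqrt{-1 + 1} \right)} - z = 12 - 61 = -49$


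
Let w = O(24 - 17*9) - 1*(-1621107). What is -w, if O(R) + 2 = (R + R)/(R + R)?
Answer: -1621106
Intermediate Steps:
O(R) = -1 (O(R) = -2 + (R + R)/(R + R) = -2 + (2*R)/((2*R)) = -2 + (2*R)*(1/(2*R)) = -2 + 1 = -1)
w = 1621106 (w = -1 - 1*(-1621107) = -1 + 1621107 = 1621106)
-w = -1*1621106 = -1621106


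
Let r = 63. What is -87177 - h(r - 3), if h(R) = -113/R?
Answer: -5230507/60 ≈ -87175.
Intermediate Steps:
-87177 - h(r - 3) = -87177 - (-113)/(63 - 3) = -87177 - (-113)/60 = -87177 - 1*(-113/60) = -87177 + 113/60 = -5230507/60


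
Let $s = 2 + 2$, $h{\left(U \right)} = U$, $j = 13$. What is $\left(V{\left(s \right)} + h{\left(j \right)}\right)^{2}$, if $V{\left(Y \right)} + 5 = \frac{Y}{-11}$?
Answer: $\frac{7056}{121} \approx 58.314$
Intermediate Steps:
$s = 4$
$V{\left(Y \right)} = -5 - \frac{Y}{11}$ ($V{\left(Y \right)} = -5 + \frac{Y}{-11} = -5 + Y \left(- \frac{1}{11}\right) = -5 - \frac{Y}{11}$)
$\left(V{\left(s \right)} + h{\left(j \right)}\right)^{2} = \left(\left(-5 - \frac{4}{11}\right) + 13\right)^{2} = \left(- \frac{59}{11} + 13\right)^{2} = \left(\frac{84}{11}\right)^{2} = \frac{7056}{121}$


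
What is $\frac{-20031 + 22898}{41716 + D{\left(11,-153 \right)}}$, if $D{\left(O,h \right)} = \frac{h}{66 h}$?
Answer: $\frac{189222}{2753257} \approx 0.068727$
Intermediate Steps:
$D{\left(O,h \right)} = \frac{1}{66}$ ($D{\left(O,h \right)} = h \frac{1}{66 h} = \frac{1}{66}$)
$\frac{-20031 + 22898}{41716 + D{\left(11,-153 \right)}} = \frac{-20031 + 22898}{41716 + \frac{1}{66}} = \frac{2867}{\frac{2753257}{66}} = 2867 \cdot \frac{66}{2753257} = \frac{189222}{2753257}$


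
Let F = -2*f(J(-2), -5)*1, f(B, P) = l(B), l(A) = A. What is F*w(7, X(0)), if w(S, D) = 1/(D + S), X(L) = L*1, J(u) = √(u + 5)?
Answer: -2*√3/7 ≈ -0.49487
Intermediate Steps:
J(u) = √(5 + u)
f(B, P) = B
X(L) = L
F = -2*√3 (F = -2*√(5 - 2)*1 = -2*√3*1 = -2*√3 ≈ -3.4641)
F*w(7, X(0)) = (-2*√3)/(0 + 7) = -2*√3/7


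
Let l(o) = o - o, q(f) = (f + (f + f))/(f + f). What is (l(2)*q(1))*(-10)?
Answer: 0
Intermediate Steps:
q(f) = 3/2 (q(f) = (f + 2*f)/((2*f)) = (3*f)*(1/(2*f)) = 3/2)
l(o) = 0
(l(2)*q(1))*(-10) = (0*(3/2))*(-10) = 0*(-10) = 0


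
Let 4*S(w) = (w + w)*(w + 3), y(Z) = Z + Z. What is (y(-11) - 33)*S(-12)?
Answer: -2970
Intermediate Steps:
y(Z) = 2*Z
S(w) = w*(3 + w)/2 (S(w) = ((w + w)*(w + 3))/4 = ((2*w)*(3 + w))/4 = (2*w*(3 + w))/4 = w*(3 + w)/2)
(y(-11) - 33)*S(-12) = (2*(-11) - 33)*((½)*(-12)*(3 - 12)) = (-22 - 33)*((½)*(-12)*(-9)) = -55*54 = -2970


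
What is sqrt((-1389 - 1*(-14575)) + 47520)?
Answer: sqrt(60706) ≈ 246.39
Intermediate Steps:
sqrt((-1389 - 1*(-14575)) + 47520) = sqrt((-1389 + 14575) + 47520) = sqrt(13186 + 47520) = sqrt(60706)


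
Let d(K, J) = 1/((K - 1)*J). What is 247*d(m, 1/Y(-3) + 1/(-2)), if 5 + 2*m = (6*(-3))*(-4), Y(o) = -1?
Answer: -76/15 ≈ -5.0667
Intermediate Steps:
m = 67/2 (m = -5/2 + ((6*(-3))*(-4))/2 = -5/2 + (-18*(-4))/2 = -5/2 + (½)*72 = -5/2 + 36 = 67/2 ≈ 33.500)
d(K, J) = 1/(J*(-1 + K)) (d(K, J) = 1/((-1 + K)*J) = 1/(J*(-1 + K)))
247*d(m, 1/Y(-3) + 1/(-2)) = 247*(1/((1/(-1) + 1/(-2))*(-1 + 67/2))) = 247*(1/((1*(-1) + 1*(-½))*(65/2))) = 247*((2/65)/(-1 - ½)) = 247*((2/65)/(-3/2)) = 247*(-⅔*2/65) = 247*(-4/195) = -76/15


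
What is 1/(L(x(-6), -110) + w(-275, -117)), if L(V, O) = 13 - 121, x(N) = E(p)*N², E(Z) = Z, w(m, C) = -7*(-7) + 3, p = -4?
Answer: -1/56 ≈ -0.017857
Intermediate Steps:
w(m, C) = 52 (w(m, C) = 49 + 3 = 52)
x(N) = -4*N²
L(V, O) = -108
1/(L(x(-6), -110) + w(-275, -117)) = 1/(-108 + 52) = 1/(-56) = -1/56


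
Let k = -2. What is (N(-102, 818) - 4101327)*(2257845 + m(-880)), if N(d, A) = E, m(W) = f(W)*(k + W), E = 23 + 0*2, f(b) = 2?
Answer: -9252874029624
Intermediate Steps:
E = 23 (E = 23 + 0 = 23)
m(W) = -4 + 2*W (m(W) = 2*(-2 + W) = -4 + 2*W)
N(d, A) = 23
(N(-102, 818) - 4101327)*(2257845 + m(-880)) = (23 - 4101327)*(2257845 + (-4 + 2*(-880))) = -4101304*(2257845 + (-4 - 1760)) = -4101304*(2257845 - 1764) = -4101304*2256081 = -9252874029624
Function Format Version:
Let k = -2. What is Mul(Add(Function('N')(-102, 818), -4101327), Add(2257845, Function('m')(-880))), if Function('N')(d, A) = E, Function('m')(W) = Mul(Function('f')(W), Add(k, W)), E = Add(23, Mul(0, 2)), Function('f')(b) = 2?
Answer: -9252874029624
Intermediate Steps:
E = 23 (E = Add(23, 0) = 23)
Function('m')(W) = Add(-4, Mul(2, W)) (Function('m')(W) = Mul(2, Add(-2, W)) = Add(-4, Mul(2, W)))
Function('N')(d, A) = 23
Mul(Add(Function('N')(-102, 818), -4101327), Add(2257845, Function('m')(-880))) = Mul(Add(23, -4101327), Add(2257845, Add(-4, Mul(2, -880)))) = Mul(-4101304, Add(2257845, Add(-4, -1760))) = Mul(-4101304, Add(2257845, -1764)) = Mul(-4101304, 2256081) = -9252874029624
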